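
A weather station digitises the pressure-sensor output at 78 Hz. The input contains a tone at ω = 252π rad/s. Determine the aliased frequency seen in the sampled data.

30 Hz

ω = 252π rad/s → f = ω/(2π) = 126 Hz.
126 Hz mod fs = 48 Hz.
48 Hz > fs/2 = 39 Hz, folds to fs − 48 Hz = 30 Hz.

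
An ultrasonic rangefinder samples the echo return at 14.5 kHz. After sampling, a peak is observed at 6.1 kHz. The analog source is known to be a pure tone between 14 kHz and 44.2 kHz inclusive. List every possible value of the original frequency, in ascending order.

Frequencies that alias to 6.1 kHz are k·fs ± 6.1 kHz for integer k ≥ 0.
k=0: 6.1 kHz.
k=1: 8.4 kHz, 20.6 kHz.
k=2: 22.9 kHz, 35.1 kHz.
k=3: 37.4 kHz, 49.6 kHz.
k=4: 51.9 kHz, 64.1 kHz.
Within [14 kHz, 44.2 kHz]: 20.6 kHz, 22.9 kHz, 35.1 kHz, 37.4 kHz.

20.6 kHz, 22.9 kHz, 35.1 kHz, 37.4 kHz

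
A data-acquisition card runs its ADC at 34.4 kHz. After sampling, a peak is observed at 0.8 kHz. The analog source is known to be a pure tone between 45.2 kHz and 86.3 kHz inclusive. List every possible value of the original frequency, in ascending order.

68 kHz, 69.6 kHz

Frequencies that alias to 0.8 kHz are k·fs ± 0.8 kHz for integer k ≥ 0.
k=0: 0.8 kHz.
k=1: 33.6 kHz, 35.2 kHz.
k=2: 68 kHz, 69.6 kHz.
k=3: 102.4 kHz, 104 kHz.
Within [45.2 kHz, 86.3 kHz]: 68 kHz, 69.6 kHz.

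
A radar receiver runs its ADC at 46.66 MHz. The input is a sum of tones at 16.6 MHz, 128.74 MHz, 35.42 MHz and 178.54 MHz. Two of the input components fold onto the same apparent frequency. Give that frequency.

11.24 MHz

fs/2 = 23.33 MHz.
16.6 MHz ≤ fs/2 = 23.33 MHz, passes unchanged.
128.74 MHz mod fs = 35.42 MHz.
35.42 MHz > fs/2 = 23.33 MHz, folds to fs − 35.42 MHz = 11.24 MHz.
35.42 MHz > fs/2 = 23.33 MHz, folds to fs − 35.42 MHz = 11.24 MHz.
178.54 MHz mod fs = 38.56 MHz.
38.56 MHz > fs/2 = 23.33 MHz, folds to fs − 38.56 MHz = 8.1 MHz.
35.42 MHz and 128.74 MHz both map to 11.24 MHz.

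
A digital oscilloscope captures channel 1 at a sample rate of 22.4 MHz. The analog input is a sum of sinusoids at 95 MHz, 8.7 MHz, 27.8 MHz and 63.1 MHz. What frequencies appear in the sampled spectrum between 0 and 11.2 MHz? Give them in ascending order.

4.1 MHz, 5.4 MHz, 8.7 MHz

fs/2 = 11.2 MHz.
95 MHz mod fs = 5.4 MHz.
5.4 MHz ≤ fs/2 = 11.2 MHz, appears at 5.4 MHz.
8.7 MHz ≤ fs/2 = 11.2 MHz, passes unchanged.
27.8 MHz mod fs = 5.4 MHz.
5.4 MHz ≤ fs/2 = 11.2 MHz, appears at 5.4 MHz.
63.1 MHz mod fs = 18.3 MHz.
18.3 MHz > fs/2 = 11.2 MHz, folds to fs − 18.3 MHz = 4.1 MHz.
Distinct values: {4.1 MHz, 5.4 MHz, 8.7 MHz}.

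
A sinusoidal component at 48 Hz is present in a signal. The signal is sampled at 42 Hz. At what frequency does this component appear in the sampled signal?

48 Hz mod fs = 6 Hz.
6 Hz ≤ fs/2 = 21 Hz, appears at 6 Hz.

6 Hz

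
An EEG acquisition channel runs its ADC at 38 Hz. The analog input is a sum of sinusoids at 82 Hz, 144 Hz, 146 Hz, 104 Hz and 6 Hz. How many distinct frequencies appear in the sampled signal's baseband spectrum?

fs/2 = 19 Hz.
82 Hz mod fs = 6 Hz.
6 Hz ≤ fs/2 = 19 Hz, appears at 6 Hz.
144 Hz mod fs = 30 Hz.
30 Hz > fs/2 = 19 Hz, folds to fs − 30 Hz = 8 Hz.
146 Hz mod fs = 32 Hz.
32 Hz > fs/2 = 19 Hz, folds to fs − 32 Hz = 6 Hz.
104 Hz mod fs = 28 Hz.
28 Hz > fs/2 = 19 Hz, folds to fs − 28 Hz = 10 Hz.
6 Hz ≤ fs/2 = 19 Hz, passes unchanged.
Distinct values: {6 Hz, 8 Hz, 10 Hz} → 3.

3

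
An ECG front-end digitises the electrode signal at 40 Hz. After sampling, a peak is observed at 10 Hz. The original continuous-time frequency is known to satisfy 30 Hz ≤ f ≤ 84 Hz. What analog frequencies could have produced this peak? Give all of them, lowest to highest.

Frequencies that alias to 10 Hz are k·fs ± 10 Hz for integer k ≥ 0.
k=0: 10 Hz.
k=1: 30 Hz, 50 Hz.
k=2: 70 Hz, 90 Hz.
k=3: 110 Hz, 130 Hz.
Within [30 Hz, 84 Hz]: 30 Hz, 50 Hz, 70 Hz.

30 Hz, 50 Hz, 70 Hz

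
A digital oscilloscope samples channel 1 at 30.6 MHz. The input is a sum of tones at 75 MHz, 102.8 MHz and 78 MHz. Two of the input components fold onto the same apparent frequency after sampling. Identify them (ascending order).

fs/2 = 15.3 MHz.
75 MHz mod fs = 13.8 MHz.
13.8 MHz ≤ fs/2 = 15.3 MHz, appears at 13.8 MHz.
102.8 MHz mod fs = 11 MHz.
11 MHz ≤ fs/2 = 15.3 MHz, appears at 11 MHz.
78 MHz mod fs = 16.8 MHz.
16.8 MHz > fs/2 = 15.3 MHz, folds to fs − 16.8 MHz = 13.8 MHz.
75 MHz and 78 MHz both map to 13.8 MHz.

75 MHz, 78 MHz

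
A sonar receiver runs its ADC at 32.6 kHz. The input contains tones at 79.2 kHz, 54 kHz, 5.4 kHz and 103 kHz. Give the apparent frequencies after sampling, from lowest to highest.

fs/2 = 16.3 kHz.
79.2 kHz mod fs = 14 kHz.
14 kHz ≤ fs/2 = 16.3 kHz, appears at 14 kHz.
54 kHz mod fs = 21.4 kHz.
21.4 kHz > fs/2 = 16.3 kHz, folds to fs − 21.4 kHz = 11.2 kHz.
5.4 kHz ≤ fs/2 = 16.3 kHz, passes unchanged.
103 kHz mod fs = 5.2 kHz.
5.2 kHz ≤ fs/2 = 16.3 kHz, appears at 5.2 kHz.
Distinct values: {5.2 kHz, 5.4 kHz, 11.2 kHz, 14 kHz}.

5.2 kHz, 5.4 kHz, 11.2 kHz, 14 kHz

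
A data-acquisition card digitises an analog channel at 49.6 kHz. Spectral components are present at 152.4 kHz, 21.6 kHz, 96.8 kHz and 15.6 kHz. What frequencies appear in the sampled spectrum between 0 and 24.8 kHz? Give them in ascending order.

fs/2 = 24.8 kHz.
152.4 kHz mod fs = 3.6 kHz.
3.6 kHz ≤ fs/2 = 24.8 kHz, appears at 3.6 kHz.
21.6 kHz ≤ fs/2 = 24.8 kHz, passes unchanged.
96.8 kHz mod fs = 47.2 kHz.
47.2 kHz > fs/2 = 24.8 kHz, folds to fs − 47.2 kHz = 2.4 kHz.
15.6 kHz ≤ fs/2 = 24.8 kHz, passes unchanged.
Distinct values: {2.4 kHz, 3.6 kHz, 15.6 kHz, 21.6 kHz}.

2.4 kHz, 3.6 kHz, 15.6 kHz, 21.6 kHz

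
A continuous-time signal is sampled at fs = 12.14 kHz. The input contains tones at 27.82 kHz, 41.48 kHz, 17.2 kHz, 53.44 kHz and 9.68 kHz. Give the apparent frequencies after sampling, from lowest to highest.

2.46 kHz, 3.54 kHz, 4.88 kHz, 5.06 kHz

fs/2 = 6.07 kHz.
27.82 kHz mod fs = 3.54 kHz.
3.54 kHz ≤ fs/2 = 6.07 kHz, appears at 3.54 kHz.
41.48 kHz mod fs = 5.06 kHz.
5.06 kHz ≤ fs/2 = 6.07 kHz, appears at 5.06 kHz.
17.2 kHz mod fs = 5.06 kHz.
5.06 kHz ≤ fs/2 = 6.07 kHz, appears at 5.06 kHz.
53.44 kHz mod fs = 4.88 kHz.
4.88 kHz ≤ fs/2 = 6.07 kHz, appears at 4.88 kHz.
9.68 kHz > fs/2 = 6.07 kHz, folds to fs − 9.68 kHz = 2.46 kHz.
Distinct values: {2.46 kHz, 3.54 kHz, 4.88 kHz, 5.06 kHz}.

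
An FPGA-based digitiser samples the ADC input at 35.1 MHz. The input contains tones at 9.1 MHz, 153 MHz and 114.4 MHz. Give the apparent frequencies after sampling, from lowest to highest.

9.1 MHz, 12.6 MHz

fs/2 = 17.55 MHz.
9.1 MHz ≤ fs/2 = 17.55 MHz, passes unchanged.
153 MHz mod fs = 12.6 MHz.
12.6 MHz ≤ fs/2 = 17.55 MHz, appears at 12.6 MHz.
114.4 MHz mod fs = 9.1 MHz.
9.1 MHz ≤ fs/2 = 17.55 MHz, appears at 9.1 MHz.
Distinct values: {9.1 MHz, 12.6 MHz}.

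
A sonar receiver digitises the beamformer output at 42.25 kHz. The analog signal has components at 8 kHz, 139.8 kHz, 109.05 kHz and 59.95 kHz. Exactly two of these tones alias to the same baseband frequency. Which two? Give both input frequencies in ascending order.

fs/2 = 21.125 kHz.
8 kHz ≤ fs/2 = 21.125 kHz, passes unchanged.
139.8 kHz mod fs = 13.05 kHz.
13.05 kHz ≤ fs/2 = 21.125 kHz, appears at 13.05 kHz.
109.05 kHz mod fs = 24.55 kHz.
24.55 kHz > fs/2 = 21.125 kHz, folds to fs − 24.55 kHz = 17.7 kHz.
59.95 kHz mod fs = 17.7 kHz.
17.7 kHz ≤ fs/2 = 21.125 kHz, appears at 17.7 kHz.
59.95 kHz and 109.05 kHz both map to 17.7 kHz.

59.95 kHz, 109.05 kHz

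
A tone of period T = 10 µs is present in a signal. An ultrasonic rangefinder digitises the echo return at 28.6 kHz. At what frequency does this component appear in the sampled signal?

T = 10 µs → f = 1/T = 100 kHz.
100 kHz mod fs = 14.2 kHz.
14.2 kHz ≤ fs/2 = 14.3 kHz, appears at 14.2 kHz.

14.2 kHz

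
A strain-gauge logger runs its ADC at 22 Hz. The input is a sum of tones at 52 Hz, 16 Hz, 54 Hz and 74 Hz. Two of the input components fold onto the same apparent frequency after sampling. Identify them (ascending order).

52 Hz, 74 Hz

fs/2 = 11 Hz.
52 Hz mod fs = 8 Hz.
8 Hz ≤ fs/2 = 11 Hz, appears at 8 Hz.
16 Hz > fs/2 = 11 Hz, folds to fs − 16 Hz = 6 Hz.
54 Hz mod fs = 10 Hz.
10 Hz ≤ fs/2 = 11 Hz, appears at 10 Hz.
74 Hz mod fs = 8 Hz.
8 Hz ≤ fs/2 = 11 Hz, appears at 8 Hz.
52 Hz and 74 Hz both map to 8 Hz.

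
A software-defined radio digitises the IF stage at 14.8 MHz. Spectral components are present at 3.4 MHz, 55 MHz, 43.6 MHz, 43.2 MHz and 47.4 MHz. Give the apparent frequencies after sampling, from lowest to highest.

fs/2 = 7.4 MHz.
3.4 MHz ≤ fs/2 = 7.4 MHz, passes unchanged.
55 MHz mod fs = 10.6 MHz.
10.6 MHz > fs/2 = 7.4 MHz, folds to fs − 10.6 MHz = 4.2 MHz.
43.6 MHz mod fs = 14 MHz.
14 MHz > fs/2 = 7.4 MHz, folds to fs − 14 MHz = 0.8 MHz.
43.2 MHz mod fs = 13.6 MHz.
13.6 MHz > fs/2 = 7.4 MHz, folds to fs − 13.6 MHz = 1.2 MHz.
47.4 MHz mod fs = 3 MHz.
3 MHz ≤ fs/2 = 7.4 MHz, appears at 3 MHz.
Distinct values: {0.8 MHz, 1.2 MHz, 3 MHz, 3.4 MHz, 4.2 MHz}.

0.8 MHz, 1.2 MHz, 3 MHz, 3.4 MHz, 4.2 MHz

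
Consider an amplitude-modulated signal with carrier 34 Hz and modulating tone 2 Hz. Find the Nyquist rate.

72 Hz

AM sidebands sit at fc ± fm = 32 Hz and 36 Hz.
Highest-frequency component: 36 Hz.
Nyquist rate = 2 × 36 Hz = 72 Hz.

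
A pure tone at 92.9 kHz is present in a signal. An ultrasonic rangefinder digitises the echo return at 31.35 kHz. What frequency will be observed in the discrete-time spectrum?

1.15 kHz

92.9 kHz mod fs = 30.2 kHz.
30.2 kHz > fs/2 = 15.675 kHz, folds to fs − 30.2 kHz = 1.15 kHz.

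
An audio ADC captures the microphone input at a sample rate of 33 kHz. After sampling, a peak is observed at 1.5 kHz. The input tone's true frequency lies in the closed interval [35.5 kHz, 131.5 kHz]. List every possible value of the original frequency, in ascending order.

Frequencies that alias to 1.5 kHz are k·fs ± 1.5 kHz for integer k ≥ 0.
k=0: 1.5 kHz.
k=1: 31.5 kHz, 34.5 kHz.
k=2: 64.5 kHz, 67.5 kHz.
k=3: 97.5 kHz, 100.5 kHz.
k=4: 130.5 kHz, 133.5 kHz.
k=5: 163.5 kHz, 166.5 kHz.
Within [35.5 kHz, 131.5 kHz]: 64.5 kHz, 67.5 kHz, 97.5 kHz, 100.5 kHz, 130.5 kHz.

64.5 kHz, 67.5 kHz, 97.5 kHz, 100.5 kHz, 130.5 kHz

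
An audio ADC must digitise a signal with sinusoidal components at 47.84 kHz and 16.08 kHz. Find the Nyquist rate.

95.68 kHz

Highest-frequency component: 47.84 kHz.
Nyquist rate = 2 × 47.84 kHz = 95.68 kHz.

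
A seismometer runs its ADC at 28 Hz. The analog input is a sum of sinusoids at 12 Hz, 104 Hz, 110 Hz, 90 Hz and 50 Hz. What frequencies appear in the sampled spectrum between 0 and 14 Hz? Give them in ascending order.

fs/2 = 14 Hz.
12 Hz ≤ fs/2 = 14 Hz, passes unchanged.
104 Hz mod fs = 20 Hz.
20 Hz > fs/2 = 14 Hz, folds to fs − 20 Hz = 8 Hz.
110 Hz mod fs = 26 Hz.
26 Hz > fs/2 = 14 Hz, folds to fs − 26 Hz = 2 Hz.
90 Hz mod fs = 6 Hz.
6 Hz ≤ fs/2 = 14 Hz, appears at 6 Hz.
50 Hz mod fs = 22 Hz.
22 Hz > fs/2 = 14 Hz, folds to fs − 22 Hz = 6 Hz.
Distinct values: {2 Hz, 6 Hz, 8 Hz, 12 Hz}.

2 Hz, 6 Hz, 8 Hz, 12 Hz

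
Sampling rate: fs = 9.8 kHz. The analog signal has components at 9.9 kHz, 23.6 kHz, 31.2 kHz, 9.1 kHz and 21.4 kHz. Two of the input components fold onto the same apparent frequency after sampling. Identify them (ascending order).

fs/2 = 4.9 kHz.
9.9 kHz mod fs = 0.1 kHz.
0.1 kHz ≤ fs/2 = 4.9 kHz, appears at 0.1 kHz.
23.6 kHz mod fs = 4 kHz.
4 kHz ≤ fs/2 = 4.9 kHz, appears at 4 kHz.
31.2 kHz mod fs = 1.8 kHz.
1.8 kHz ≤ fs/2 = 4.9 kHz, appears at 1.8 kHz.
9.1 kHz > fs/2 = 4.9 kHz, folds to fs − 9.1 kHz = 0.7 kHz.
21.4 kHz mod fs = 1.8 kHz.
1.8 kHz ≤ fs/2 = 4.9 kHz, appears at 1.8 kHz.
21.4 kHz and 31.2 kHz both map to 1.8 kHz.

21.4 kHz, 31.2 kHz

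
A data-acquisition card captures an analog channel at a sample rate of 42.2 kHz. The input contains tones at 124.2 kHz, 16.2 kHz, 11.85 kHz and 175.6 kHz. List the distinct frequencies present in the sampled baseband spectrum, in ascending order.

2.4 kHz, 6.8 kHz, 11.85 kHz, 16.2 kHz

fs/2 = 21.1 kHz.
124.2 kHz mod fs = 39.8 kHz.
39.8 kHz > fs/2 = 21.1 kHz, folds to fs − 39.8 kHz = 2.4 kHz.
16.2 kHz ≤ fs/2 = 21.1 kHz, passes unchanged.
11.85 kHz ≤ fs/2 = 21.1 kHz, passes unchanged.
175.6 kHz mod fs = 6.8 kHz.
6.8 kHz ≤ fs/2 = 21.1 kHz, appears at 6.8 kHz.
Distinct values: {2.4 kHz, 6.8 kHz, 11.85 kHz, 16.2 kHz}.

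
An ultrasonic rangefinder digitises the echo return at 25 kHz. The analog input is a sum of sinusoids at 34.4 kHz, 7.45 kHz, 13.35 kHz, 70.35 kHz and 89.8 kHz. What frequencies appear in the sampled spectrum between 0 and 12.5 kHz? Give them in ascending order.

4.65 kHz, 7.45 kHz, 9.4 kHz, 10.2 kHz, 11.65 kHz

fs/2 = 12.5 kHz.
34.4 kHz mod fs = 9.4 kHz.
9.4 kHz ≤ fs/2 = 12.5 kHz, appears at 9.4 kHz.
7.45 kHz ≤ fs/2 = 12.5 kHz, passes unchanged.
13.35 kHz > fs/2 = 12.5 kHz, folds to fs − 13.35 kHz = 11.65 kHz.
70.35 kHz mod fs = 20.35 kHz.
20.35 kHz > fs/2 = 12.5 kHz, folds to fs − 20.35 kHz = 4.65 kHz.
89.8 kHz mod fs = 14.8 kHz.
14.8 kHz > fs/2 = 12.5 kHz, folds to fs − 14.8 kHz = 10.2 kHz.
Distinct values: {4.65 kHz, 7.45 kHz, 9.4 kHz, 10.2 kHz, 11.65 kHz}.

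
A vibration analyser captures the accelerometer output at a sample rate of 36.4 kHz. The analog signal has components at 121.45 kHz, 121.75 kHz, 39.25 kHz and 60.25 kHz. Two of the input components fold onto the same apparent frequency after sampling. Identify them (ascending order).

fs/2 = 18.2 kHz.
121.45 kHz mod fs = 12.25 kHz.
12.25 kHz ≤ fs/2 = 18.2 kHz, appears at 12.25 kHz.
121.75 kHz mod fs = 12.55 kHz.
12.55 kHz ≤ fs/2 = 18.2 kHz, appears at 12.55 kHz.
39.25 kHz mod fs = 2.85 kHz.
2.85 kHz ≤ fs/2 = 18.2 kHz, appears at 2.85 kHz.
60.25 kHz mod fs = 23.85 kHz.
23.85 kHz > fs/2 = 18.2 kHz, folds to fs − 23.85 kHz = 12.55 kHz.
60.25 kHz and 121.75 kHz both map to 12.55 kHz.

60.25 kHz, 121.75 kHz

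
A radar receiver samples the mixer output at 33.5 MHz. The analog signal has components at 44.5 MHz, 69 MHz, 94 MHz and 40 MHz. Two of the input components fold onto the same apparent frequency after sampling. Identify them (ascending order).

fs/2 = 16.75 MHz.
44.5 MHz mod fs = 11 MHz.
11 MHz ≤ fs/2 = 16.75 MHz, appears at 11 MHz.
69 MHz mod fs = 2 MHz.
2 MHz ≤ fs/2 = 16.75 MHz, appears at 2 MHz.
94 MHz mod fs = 27 MHz.
27 MHz > fs/2 = 16.75 MHz, folds to fs − 27 MHz = 6.5 MHz.
40 MHz mod fs = 6.5 MHz.
6.5 MHz ≤ fs/2 = 16.75 MHz, appears at 6.5 MHz.
40 MHz and 94 MHz both map to 6.5 MHz.

40 MHz, 94 MHz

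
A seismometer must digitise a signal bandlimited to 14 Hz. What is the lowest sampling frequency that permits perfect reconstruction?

Nyquist rate = 2 × 14 Hz = 28 Hz.

28 Hz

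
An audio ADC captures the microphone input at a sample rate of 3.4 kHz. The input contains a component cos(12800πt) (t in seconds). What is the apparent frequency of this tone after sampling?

0.4 kHz

ω = 12800π rad/s → f = ω/(2π) = 6400 Hz = 6.4 kHz.
6.4 kHz mod fs = 3 kHz.
3 kHz > fs/2 = 1.7 kHz, folds to fs − 3 kHz = 0.4 kHz.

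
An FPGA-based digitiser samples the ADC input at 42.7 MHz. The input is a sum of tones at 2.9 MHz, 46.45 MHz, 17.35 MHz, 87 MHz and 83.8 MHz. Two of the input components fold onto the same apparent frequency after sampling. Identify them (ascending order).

fs/2 = 21.35 MHz.
2.9 MHz ≤ fs/2 = 21.35 MHz, passes unchanged.
46.45 MHz mod fs = 3.75 MHz.
3.75 MHz ≤ fs/2 = 21.35 MHz, appears at 3.75 MHz.
17.35 MHz ≤ fs/2 = 21.35 MHz, passes unchanged.
87 MHz mod fs = 1.6 MHz.
1.6 MHz ≤ fs/2 = 21.35 MHz, appears at 1.6 MHz.
83.8 MHz mod fs = 41.1 MHz.
41.1 MHz > fs/2 = 21.35 MHz, folds to fs − 41.1 MHz = 1.6 MHz.
83.8 MHz and 87 MHz both map to 1.6 MHz.

83.8 MHz, 87 MHz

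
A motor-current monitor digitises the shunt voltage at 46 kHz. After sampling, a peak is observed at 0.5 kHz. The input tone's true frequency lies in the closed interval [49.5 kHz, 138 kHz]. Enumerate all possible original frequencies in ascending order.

Frequencies that alias to 0.5 kHz are k·fs ± 0.5 kHz for integer k ≥ 0.
k=0: 0.5 kHz.
k=1: 45.5 kHz, 46.5 kHz.
k=2: 91.5 kHz, 92.5 kHz.
k=3: 137.5 kHz, 138.5 kHz.
k=4: 183.5 kHz, 184.5 kHz.
Within [49.5 kHz, 138 kHz]: 91.5 kHz, 92.5 kHz, 137.5 kHz.

91.5 kHz, 92.5 kHz, 137.5 kHz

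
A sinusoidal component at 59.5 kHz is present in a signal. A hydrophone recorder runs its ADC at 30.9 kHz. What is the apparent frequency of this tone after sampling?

59.5 kHz mod fs = 28.6 kHz.
28.6 kHz > fs/2 = 15.45 kHz, folds to fs − 28.6 kHz = 2.3 kHz.

2.3 kHz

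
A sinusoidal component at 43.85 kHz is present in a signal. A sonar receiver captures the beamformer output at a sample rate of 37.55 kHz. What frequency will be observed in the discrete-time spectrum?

43.85 kHz mod fs = 6.3 kHz.
6.3 kHz ≤ fs/2 = 18.775 kHz, appears at 6.3 kHz.

6.3 kHz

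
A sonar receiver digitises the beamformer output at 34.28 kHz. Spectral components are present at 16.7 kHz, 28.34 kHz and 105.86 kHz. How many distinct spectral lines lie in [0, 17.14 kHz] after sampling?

fs/2 = 17.14 kHz.
16.7 kHz ≤ fs/2 = 17.14 kHz, passes unchanged.
28.34 kHz > fs/2 = 17.14 kHz, folds to fs − 28.34 kHz = 5.94 kHz.
105.86 kHz mod fs = 3.02 kHz.
3.02 kHz ≤ fs/2 = 17.14 kHz, appears at 3.02 kHz.
Distinct values: {3.02 kHz, 5.94 kHz, 16.7 kHz} → 3.

3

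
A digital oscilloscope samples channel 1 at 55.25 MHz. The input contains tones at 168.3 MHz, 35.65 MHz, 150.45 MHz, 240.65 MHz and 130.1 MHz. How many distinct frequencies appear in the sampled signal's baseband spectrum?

4

fs/2 = 27.625 MHz.
168.3 MHz mod fs = 2.55 MHz.
2.55 MHz ≤ fs/2 = 27.625 MHz, appears at 2.55 MHz.
35.65 MHz > fs/2 = 27.625 MHz, folds to fs − 35.65 MHz = 19.6 MHz.
150.45 MHz mod fs = 39.95 MHz.
39.95 MHz > fs/2 = 27.625 MHz, folds to fs − 39.95 MHz = 15.3 MHz.
240.65 MHz mod fs = 19.65 MHz.
19.65 MHz ≤ fs/2 = 27.625 MHz, appears at 19.65 MHz.
130.1 MHz mod fs = 19.6 MHz.
19.6 MHz ≤ fs/2 = 27.625 MHz, appears at 19.6 MHz.
Distinct values: {2.55 MHz, 15.3 MHz, 19.6 MHz, 19.65 MHz} → 4.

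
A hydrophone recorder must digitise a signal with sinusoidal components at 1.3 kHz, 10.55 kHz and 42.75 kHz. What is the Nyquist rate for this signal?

Highest-frequency component: 42.75 kHz.
Nyquist rate = 2 × 42.75 kHz = 85.5 kHz.

85.5 kHz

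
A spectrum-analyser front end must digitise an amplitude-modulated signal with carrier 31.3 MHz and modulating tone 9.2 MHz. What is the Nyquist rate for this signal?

AM sidebands sit at fc ± fm = 22.1 MHz and 40.5 MHz.
Highest-frequency component: 40.5 MHz.
Nyquist rate = 2 × 40.5 MHz = 81 MHz.

81 MHz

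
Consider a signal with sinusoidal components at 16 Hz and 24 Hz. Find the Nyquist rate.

48 Hz

Highest-frequency component: 24 Hz.
Nyquist rate = 2 × 24 Hz = 48 Hz.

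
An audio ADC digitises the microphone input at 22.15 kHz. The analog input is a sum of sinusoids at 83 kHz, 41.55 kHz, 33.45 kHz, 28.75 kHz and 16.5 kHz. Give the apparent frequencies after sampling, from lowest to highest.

fs/2 = 11.075 kHz.
83 kHz mod fs = 16.55 kHz.
16.55 kHz > fs/2 = 11.075 kHz, folds to fs − 16.55 kHz = 5.6 kHz.
41.55 kHz mod fs = 19.4 kHz.
19.4 kHz > fs/2 = 11.075 kHz, folds to fs − 19.4 kHz = 2.75 kHz.
33.45 kHz mod fs = 11.3 kHz.
11.3 kHz > fs/2 = 11.075 kHz, folds to fs − 11.3 kHz = 10.85 kHz.
28.75 kHz mod fs = 6.6 kHz.
6.6 kHz ≤ fs/2 = 11.075 kHz, appears at 6.6 kHz.
16.5 kHz > fs/2 = 11.075 kHz, folds to fs − 16.5 kHz = 5.65 kHz.
Distinct values: {2.75 kHz, 5.6 kHz, 5.65 kHz, 6.6 kHz, 10.85 kHz}.

2.75 kHz, 5.6 kHz, 5.65 kHz, 6.6 kHz, 10.85 kHz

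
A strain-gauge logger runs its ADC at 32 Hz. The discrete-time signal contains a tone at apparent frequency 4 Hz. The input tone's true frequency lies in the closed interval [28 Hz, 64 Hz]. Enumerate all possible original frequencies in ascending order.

Frequencies that alias to 4 Hz are k·fs ± 4 Hz for integer k ≥ 0.
k=0: 4 Hz.
k=1: 28 Hz, 36 Hz.
k=2: 60 Hz, 68 Hz.
k=3: 92 Hz, 100 Hz.
Within [28 Hz, 64 Hz]: 28 Hz, 36 Hz, 60 Hz.

28 Hz, 36 Hz, 60 Hz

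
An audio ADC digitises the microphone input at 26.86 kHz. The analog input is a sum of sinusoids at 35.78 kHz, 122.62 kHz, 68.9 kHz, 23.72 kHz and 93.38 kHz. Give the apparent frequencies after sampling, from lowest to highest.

3.14 kHz, 8.92 kHz, 11.68 kHz, 12.8 kHz

fs/2 = 13.43 kHz.
35.78 kHz mod fs = 8.92 kHz.
8.92 kHz ≤ fs/2 = 13.43 kHz, appears at 8.92 kHz.
122.62 kHz mod fs = 15.18 kHz.
15.18 kHz > fs/2 = 13.43 kHz, folds to fs − 15.18 kHz = 11.68 kHz.
68.9 kHz mod fs = 15.18 kHz.
15.18 kHz > fs/2 = 13.43 kHz, folds to fs − 15.18 kHz = 11.68 kHz.
23.72 kHz > fs/2 = 13.43 kHz, folds to fs − 23.72 kHz = 3.14 kHz.
93.38 kHz mod fs = 12.8 kHz.
12.8 kHz ≤ fs/2 = 13.43 kHz, appears at 12.8 kHz.
Distinct values: {3.14 kHz, 8.92 kHz, 11.68 kHz, 12.8 kHz}.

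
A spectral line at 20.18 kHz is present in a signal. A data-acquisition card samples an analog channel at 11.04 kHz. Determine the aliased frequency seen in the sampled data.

20.18 kHz mod fs = 9.14 kHz.
9.14 kHz > fs/2 = 5.52 kHz, folds to fs − 9.14 kHz = 1.9 kHz.

1.9 kHz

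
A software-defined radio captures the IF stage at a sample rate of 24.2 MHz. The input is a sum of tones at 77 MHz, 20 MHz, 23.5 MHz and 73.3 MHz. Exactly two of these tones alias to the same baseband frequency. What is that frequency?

fs/2 = 12.1 MHz.
77 MHz mod fs = 4.4 MHz.
4.4 MHz ≤ fs/2 = 12.1 MHz, appears at 4.4 MHz.
20 MHz > fs/2 = 12.1 MHz, folds to fs − 20 MHz = 4.2 MHz.
23.5 MHz > fs/2 = 12.1 MHz, folds to fs − 23.5 MHz = 0.7 MHz.
73.3 MHz mod fs = 0.7 MHz.
0.7 MHz ≤ fs/2 = 12.1 MHz, appears at 0.7 MHz.
23.5 MHz and 73.3 MHz both map to 0.7 MHz.

0.7 MHz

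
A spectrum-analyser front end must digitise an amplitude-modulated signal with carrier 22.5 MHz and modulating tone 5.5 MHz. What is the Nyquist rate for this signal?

AM sidebands sit at fc ± fm = 17 MHz and 28 MHz.
Highest-frequency component: 28 MHz.
Nyquist rate = 2 × 28 MHz = 56 MHz.

56 MHz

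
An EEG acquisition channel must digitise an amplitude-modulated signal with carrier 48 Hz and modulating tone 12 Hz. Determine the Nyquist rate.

AM sidebands sit at fc ± fm = 36 Hz and 60 Hz.
Highest-frequency component: 60 Hz.
Nyquist rate = 2 × 60 Hz = 120 Hz.

120 Hz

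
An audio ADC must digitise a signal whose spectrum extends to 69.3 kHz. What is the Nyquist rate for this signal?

138.6 kHz

Nyquist rate = 2 × 69.3 kHz = 138.6 kHz.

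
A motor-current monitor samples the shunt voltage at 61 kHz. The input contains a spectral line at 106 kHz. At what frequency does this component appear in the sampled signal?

106 kHz mod fs = 45 kHz.
45 kHz > fs/2 = 30.5 kHz, folds to fs − 45 kHz = 16 kHz.

16 kHz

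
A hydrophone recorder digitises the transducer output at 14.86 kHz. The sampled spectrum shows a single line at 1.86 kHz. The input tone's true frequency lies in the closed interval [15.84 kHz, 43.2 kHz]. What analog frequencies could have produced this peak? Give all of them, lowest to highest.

Frequencies that alias to 1.86 kHz are k·fs ± 1.86 kHz for integer k ≥ 0.
k=0: 1.86 kHz.
k=1: 13 kHz, 16.72 kHz.
k=2: 27.86 kHz, 31.58 kHz.
k=3: 42.72 kHz, 46.44 kHz.
k=4: 57.58 kHz, 61.3 kHz.
Within [15.84 kHz, 43.2 kHz]: 16.72 kHz, 27.86 kHz, 31.58 kHz, 42.72 kHz.

16.72 kHz, 27.86 kHz, 31.58 kHz, 42.72 kHz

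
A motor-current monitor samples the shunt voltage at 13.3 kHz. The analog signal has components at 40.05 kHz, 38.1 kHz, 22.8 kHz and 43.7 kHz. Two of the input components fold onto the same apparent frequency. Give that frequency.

3.8 kHz

fs/2 = 6.65 kHz.
40.05 kHz mod fs = 0.15 kHz.
0.15 kHz ≤ fs/2 = 6.65 kHz, appears at 0.15 kHz.
38.1 kHz mod fs = 11.5 kHz.
11.5 kHz > fs/2 = 6.65 kHz, folds to fs − 11.5 kHz = 1.8 kHz.
22.8 kHz mod fs = 9.5 kHz.
9.5 kHz > fs/2 = 6.65 kHz, folds to fs − 9.5 kHz = 3.8 kHz.
43.7 kHz mod fs = 3.8 kHz.
3.8 kHz ≤ fs/2 = 6.65 kHz, appears at 3.8 kHz.
22.8 kHz and 43.7 kHz both map to 3.8 kHz.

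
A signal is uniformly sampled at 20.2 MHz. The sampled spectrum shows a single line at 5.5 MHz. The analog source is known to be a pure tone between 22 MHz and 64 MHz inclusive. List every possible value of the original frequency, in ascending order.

Frequencies that alias to 5.5 MHz are k·fs ± 5.5 MHz for integer k ≥ 0.
k=0: 5.5 MHz.
k=1: 14.7 MHz, 25.7 MHz.
k=2: 34.9 MHz, 45.9 MHz.
k=3: 55.1 MHz, 66.1 MHz.
k=4: 75.3 MHz, 86.3 MHz.
Within [22 MHz, 64 MHz]: 25.7 MHz, 34.9 MHz, 45.9 MHz, 55.1 MHz.

25.7 MHz, 34.9 MHz, 45.9 MHz, 55.1 MHz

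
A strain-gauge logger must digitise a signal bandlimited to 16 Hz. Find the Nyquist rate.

32 Hz

Nyquist rate = 2 × 16 Hz = 32 Hz.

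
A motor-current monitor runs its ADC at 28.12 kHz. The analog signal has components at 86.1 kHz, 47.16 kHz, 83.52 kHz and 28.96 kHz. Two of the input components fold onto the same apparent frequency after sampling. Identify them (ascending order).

fs/2 = 14.06 kHz.
86.1 kHz mod fs = 1.74 kHz.
1.74 kHz ≤ fs/2 = 14.06 kHz, appears at 1.74 kHz.
47.16 kHz mod fs = 19.04 kHz.
19.04 kHz > fs/2 = 14.06 kHz, folds to fs − 19.04 kHz = 9.08 kHz.
83.52 kHz mod fs = 27.28 kHz.
27.28 kHz > fs/2 = 14.06 kHz, folds to fs − 27.28 kHz = 0.84 kHz.
28.96 kHz mod fs = 0.84 kHz.
0.84 kHz ≤ fs/2 = 14.06 kHz, appears at 0.84 kHz.
28.96 kHz and 83.52 kHz both map to 0.84 kHz.

28.96 kHz, 83.52 kHz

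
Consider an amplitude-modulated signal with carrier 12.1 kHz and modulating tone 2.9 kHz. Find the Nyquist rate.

AM sidebands sit at fc ± fm = 9.2 kHz and 15 kHz.
Highest-frequency component: 15 kHz.
Nyquist rate = 2 × 15 kHz = 30 kHz.

30 kHz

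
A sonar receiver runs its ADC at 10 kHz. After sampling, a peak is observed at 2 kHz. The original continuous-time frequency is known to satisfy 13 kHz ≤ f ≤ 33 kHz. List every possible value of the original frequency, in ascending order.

18 kHz, 22 kHz, 28 kHz, 32 kHz

Frequencies that alias to 2 kHz are k·fs ± 2 kHz for integer k ≥ 0.
k=0: 2 kHz.
k=1: 8 kHz, 12 kHz.
k=2: 18 kHz, 22 kHz.
k=3: 28 kHz, 32 kHz.
k=4: 38 kHz, 42 kHz.
Within [13 kHz, 33 kHz]: 18 kHz, 22 kHz, 28 kHz, 32 kHz.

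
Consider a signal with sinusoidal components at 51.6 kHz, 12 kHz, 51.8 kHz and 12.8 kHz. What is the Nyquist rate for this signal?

103.6 kHz

Highest-frequency component: 51.8 kHz.
Nyquist rate = 2 × 51.8 kHz = 103.6 kHz.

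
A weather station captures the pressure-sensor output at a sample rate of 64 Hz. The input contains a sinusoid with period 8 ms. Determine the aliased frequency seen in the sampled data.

T = 8 ms → f = 1/T = 125 Hz.
125 Hz mod fs = 61 Hz.
61 Hz > fs/2 = 32 Hz, folds to fs − 61 Hz = 3 Hz.

3 Hz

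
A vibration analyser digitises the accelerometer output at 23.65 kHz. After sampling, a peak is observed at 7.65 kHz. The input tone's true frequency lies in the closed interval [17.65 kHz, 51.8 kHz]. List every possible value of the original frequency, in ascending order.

31.3 kHz, 39.65 kHz

Frequencies that alias to 7.65 kHz are k·fs ± 7.65 kHz for integer k ≥ 0.
k=0: 7.65 kHz.
k=1: 16 kHz, 31.3 kHz.
k=2: 39.65 kHz, 54.95 kHz.
k=3: 63.3 kHz, 78.6 kHz.
Within [17.65 kHz, 51.8 kHz]: 31.3 kHz, 39.65 kHz.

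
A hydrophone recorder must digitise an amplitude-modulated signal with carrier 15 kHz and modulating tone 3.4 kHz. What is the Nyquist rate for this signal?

AM sidebands sit at fc ± fm = 11.6 kHz and 18.4 kHz.
Highest-frequency component: 18.4 kHz.
Nyquist rate = 2 × 18.4 kHz = 36.8 kHz.

36.8 kHz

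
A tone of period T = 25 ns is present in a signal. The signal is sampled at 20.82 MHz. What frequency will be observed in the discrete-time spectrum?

T = 25 ns → f = 1/T = 40 MHz.
40 MHz mod fs = 19.18 MHz.
19.18 MHz > fs/2 = 10.41 MHz, folds to fs − 19.18 MHz = 1.64 MHz.

1.64 MHz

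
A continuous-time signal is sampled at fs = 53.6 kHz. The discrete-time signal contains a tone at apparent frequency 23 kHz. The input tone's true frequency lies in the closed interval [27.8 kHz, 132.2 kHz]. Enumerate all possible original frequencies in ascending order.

Frequencies that alias to 23 kHz are k·fs ± 23 kHz for integer k ≥ 0.
k=0: 23 kHz.
k=1: 30.6 kHz, 76.6 kHz.
k=2: 84.2 kHz, 130.2 kHz.
k=3: 137.8 kHz, 183.8 kHz.
Within [27.8 kHz, 132.2 kHz]: 30.6 kHz, 76.6 kHz, 84.2 kHz, 130.2 kHz.

30.6 kHz, 76.6 kHz, 84.2 kHz, 130.2 kHz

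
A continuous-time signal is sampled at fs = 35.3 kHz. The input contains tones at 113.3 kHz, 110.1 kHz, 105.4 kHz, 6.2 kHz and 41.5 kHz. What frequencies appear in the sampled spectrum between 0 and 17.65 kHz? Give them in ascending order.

0.5 kHz, 4.2 kHz, 6.2 kHz, 7.4 kHz

fs/2 = 17.65 kHz.
113.3 kHz mod fs = 7.4 kHz.
7.4 kHz ≤ fs/2 = 17.65 kHz, appears at 7.4 kHz.
110.1 kHz mod fs = 4.2 kHz.
4.2 kHz ≤ fs/2 = 17.65 kHz, appears at 4.2 kHz.
105.4 kHz mod fs = 34.8 kHz.
34.8 kHz > fs/2 = 17.65 kHz, folds to fs − 34.8 kHz = 0.5 kHz.
6.2 kHz ≤ fs/2 = 17.65 kHz, passes unchanged.
41.5 kHz mod fs = 6.2 kHz.
6.2 kHz ≤ fs/2 = 17.65 kHz, appears at 6.2 kHz.
Distinct values: {0.5 kHz, 4.2 kHz, 6.2 kHz, 7.4 kHz}.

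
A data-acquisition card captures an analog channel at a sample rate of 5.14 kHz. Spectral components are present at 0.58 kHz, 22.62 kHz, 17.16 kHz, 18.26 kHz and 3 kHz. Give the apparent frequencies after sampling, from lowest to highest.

fs/2 = 2.57 kHz.
0.58 kHz ≤ fs/2 = 2.57 kHz, passes unchanged.
22.62 kHz mod fs = 2.06 kHz.
2.06 kHz ≤ fs/2 = 2.57 kHz, appears at 2.06 kHz.
17.16 kHz mod fs = 1.74 kHz.
1.74 kHz ≤ fs/2 = 2.57 kHz, appears at 1.74 kHz.
18.26 kHz mod fs = 2.84 kHz.
2.84 kHz > fs/2 = 2.57 kHz, folds to fs − 2.84 kHz = 2.3 kHz.
3 kHz > fs/2 = 2.57 kHz, folds to fs − 3 kHz = 2.14 kHz.
Distinct values: {0.58 kHz, 1.74 kHz, 2.06 kHz, 2.14 kHz, 2.3 kHz}.

0.58 kHz, 1.74 kHz, 2.06 kHz, 2.14 kHz, 2.3 kHz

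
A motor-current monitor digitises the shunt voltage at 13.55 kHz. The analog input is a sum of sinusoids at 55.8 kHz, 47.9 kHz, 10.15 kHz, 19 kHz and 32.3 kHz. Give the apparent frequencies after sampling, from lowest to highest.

fs/2 = 6.775 kHz.
55.8 kHz mod fs = 1.6 kHz.
1.6 kHz ≤ fs/2 = 6.775 kHz, appears at 1.6 kHz.
47.9 kHz mod fs = 7.25 kHz.
7.25 kHz > fs/2 = 6.775 kHz, folds to fs − 7.25 kHz = 6.3 kHz.
10.15 kHz > fs/2 = 6.775 kHz, folds to fs − 10.15 kHz = 3.4 kHz.
19 kHz mod fs = 5.45 kHz.
5.45 kHz ≤ fs/2 = 6.775 kHz, appears at 5.45 kHz.
32.3 kHz mod fs = 5.2 kHz.
5.2 kHz ≤ fs/2 = 6.775 kHz, appears at 5.2 kHz.
Distinct values: {1.6 kHz, 3.4 kHz, 5.2 kHz, 5.45 kHz, 6.3 kHz}.

1.6 kHz, 3.4 kHz, 5.2 kHz, 5.45 kHz, 6.3 kHz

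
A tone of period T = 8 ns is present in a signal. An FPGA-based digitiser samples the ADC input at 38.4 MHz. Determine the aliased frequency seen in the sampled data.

T = 8 ns → f = 1/T = 125 MHz.
125 MHz mod fs = 9.8 MHz.
9.8 MHz ≤ fs/2 = 19.2 MHz, appears at 9.8 MHz.

9.8 MHz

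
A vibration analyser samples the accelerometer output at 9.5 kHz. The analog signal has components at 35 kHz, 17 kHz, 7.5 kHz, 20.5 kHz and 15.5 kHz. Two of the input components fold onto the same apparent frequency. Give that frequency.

2 kHz

fs/2 = 4.75 kHz.
35 kHz mod fs = 6.5 kHz.
6.5 kHz > fs/2 = 4.75 kHz, folds to fs − 6.5 kHz = 3 kHz.
17 kHz mod fs = 7.5 kHz.
7.5 kHz > fs/2 = 4.75 kHz, folds to fs − 7.5 kHz = 2 kHz.
7.5 kHz > fs/2 = 4.75 kHz, folds to fs − 7.5 kHz = 2 kHz.
20.5 kHz mod fs = 1.5 kHz.
1.5 kHz ≤ fs/2 = 4.75 kHz, appears at 1.5 kHz.
15.5 kHz mod fs = 6 kHz.
6 kHz > fs/2 = 4.75 kHz, folds to fs − 6 kHz = 3.5 kHz.
7.5 kHz and 17 kHz both map to 2 kHz.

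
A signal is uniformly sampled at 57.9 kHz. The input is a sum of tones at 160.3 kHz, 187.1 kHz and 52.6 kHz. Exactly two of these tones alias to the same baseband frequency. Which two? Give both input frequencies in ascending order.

fs/2 = 28.95 kHz.
160.3 kHz mod fs = 44.5 kHz.
44.5 kHz > fs/2 = 28.95 kHz, folds to fs − 44.5 kHz = 13.4 kHz.
187.1 kHz mod fs = 13.4 kHz.
13.4 kHz ≤ fs/2 = 28.95 kHz, appears at 13.4 kHz.
52.6 kHz > fs/2 = 28.95 kHz, folds to fs − 52.6 kHz = 5.3 kHz.
160.3 kHz and 187.1 kHz both map to 13.4 kHz.

160.3 kHz, 187.1 kHz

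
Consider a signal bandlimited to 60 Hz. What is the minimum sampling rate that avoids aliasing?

Nyquist rate = 2 × 60 Hz = 120 Hz.

120 Hz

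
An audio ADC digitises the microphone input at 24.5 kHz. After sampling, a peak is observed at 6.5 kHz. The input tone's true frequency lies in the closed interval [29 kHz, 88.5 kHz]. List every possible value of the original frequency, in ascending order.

Frequencies that alias to 6.5 kHz are k·fs ± 6.5 kHz for integer k ≥ 0.
k=0: 6.5 kHz.
k=1: 18 kHz, 31 kHz.
k=2: 42.5 kHz, 55.5 kHz.
k=3: 67 kHz, 80 kHz.
k=4: 91.5 kHz, 104.5 kHz.
Within [29 kHz, 88.5 kHz]: 31 kHz, 42.5 kHz, 55.5 kHz, 67 kHz, 80 kHz.

31 kHz, 42.5 kHz, 55.5 kHz, 67 kHz, 80 kHz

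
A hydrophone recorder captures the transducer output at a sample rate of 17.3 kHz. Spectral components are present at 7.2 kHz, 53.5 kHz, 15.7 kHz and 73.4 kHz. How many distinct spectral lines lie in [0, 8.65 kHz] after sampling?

3

fs/2 = 8.65 kHz.
7.2 kHz ≤ fs/2 = 8.65 kHz, passes unchanged.
53.5 kHz mod fs = 1.6 kHz.
1.6 kHz ≤ fs/2 = 8.65 kHz, appears at 1.6 kHz.
15.7 kHz > fs/2 = 8.65 kHz, folds to fs − 15.7 kHz = 1.6 kHz.
73.4 kHz mod fs = 4.2 kHz.
4.2 kHz ≤ fs/2 = 8.65 kHz, appears at 4.2 kHz.
Distinct values: {1.6 kHz, 4.2 kHz, 7.2 kHz} → 3.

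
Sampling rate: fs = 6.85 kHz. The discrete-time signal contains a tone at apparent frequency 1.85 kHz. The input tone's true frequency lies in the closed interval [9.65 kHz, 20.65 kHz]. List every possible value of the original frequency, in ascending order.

11.85 kHz, 15.55 kHz, 18.7 kHz

Frequencies that alias to 1.85 kHz are k·fs ± 1.85 kHz for integer k ≥ 0.
k=0: 1.85 kHz.
k=1: 5 kHz, 8.7 kHz.
k=2: 11.85 kHz, 15.55 kHz.
k=3: 18.7 kHz, 22.4 kHz.
k=4: 25.55 kHz, 29.25 kHz.
Within [9.65 kHz, 20.65 kHz]: 11.85 kHz, 15.55 kHz, 18.7 kHz.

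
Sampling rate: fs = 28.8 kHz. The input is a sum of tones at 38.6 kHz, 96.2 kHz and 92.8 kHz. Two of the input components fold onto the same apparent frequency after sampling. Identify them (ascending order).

fs/2 = 14.4 kHz.
38.6 kHz mod fs = 9.8 kHz.
9.8 kHz ≤ fs/2 = 14.4 kHz, appears at 9.8 kHz.
96.2 kHz mod fs = 9.8 kHz.
9.8 kHz ≤ fs/2 = 14.4 kHz, appears at 9.8 kHz.
92.8 kHz mod fs = 6.4 kHz.
6.4 kHz ≤ fs/2 = 14.4 kHz, appears at 6.4 kHz.
38.6 kHz and 96.2 kHz both map to 9.8 kHz.

38.6 kHz, 96.2 kHz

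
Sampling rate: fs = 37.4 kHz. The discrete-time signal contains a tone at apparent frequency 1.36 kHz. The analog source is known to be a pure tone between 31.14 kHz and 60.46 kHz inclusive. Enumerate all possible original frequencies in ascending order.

Frequencies that alias to 1.36 kHz are k·fs ± 1.36 kHz for integer k ≥ 0.
k=0: 1.36 kHz.
k=1: 36.04 kHz, 38.76 kHz.
k=2: 73.44 kHz, 76.16 kHz.
Within [31.14 kHz, 60.46 kHz]: 36.04 kHz, 38.76 kHz.

36.04 kHz, 38.76 kHz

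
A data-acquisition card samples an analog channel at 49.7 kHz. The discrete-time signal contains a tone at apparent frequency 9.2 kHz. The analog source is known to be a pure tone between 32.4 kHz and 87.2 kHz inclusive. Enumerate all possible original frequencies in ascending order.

Frequencies that alias to 9.2 kHz are k·fs ± 9.2 kHz for integer k ≥ 0.
k=0: 9.2 kHz.
k=1: 40.5 kHz, 58.9 kHz.
k=2: 90.2 kHz, 108.6 kHz.
Within [32.4 kHz, 87.2 kHz]: 40.5 kHz, 58.9 kHz.

40.5 kHz, 58.9 kHz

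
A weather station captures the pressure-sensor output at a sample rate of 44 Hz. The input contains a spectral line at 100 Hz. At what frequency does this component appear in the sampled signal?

12 Hz

100 Hz mod fs = 12 Hz.
12 Hz ≤ fs/2 = 22 Hz, appears at 12 Hz.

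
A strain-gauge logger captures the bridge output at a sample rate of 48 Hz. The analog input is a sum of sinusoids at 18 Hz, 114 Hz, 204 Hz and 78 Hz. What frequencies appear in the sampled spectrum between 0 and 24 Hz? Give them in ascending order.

fs/2 = 24 Hz.
18 Hz ≤ fs/2 = 24 Hz, passes unchanged.
114 Hz mod fs = 18 Hz.
18 Hz ≤ fs/2 = 24 Hz, appears at 18 Hz.
204 Hz mod fs = 12 Hz.
12 Hz ≤ fs/2 = 24 Hz, appears at 12 Hz.
78 Hz mod fs = 30 Hz.
30 Hz > fs/2 = 24 Hz, folds to fs − 30 Hz = 18 Hz.
Distinct values: {12 Hz, 18 Hz}.

12 Hz, 18 Hz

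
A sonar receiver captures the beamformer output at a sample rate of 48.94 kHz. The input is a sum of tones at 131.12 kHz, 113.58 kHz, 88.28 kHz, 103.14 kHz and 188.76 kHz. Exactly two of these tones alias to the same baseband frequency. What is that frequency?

fs/2 = 24.47 kHz.
131.12 kHz mod fs = 33.24 kHz.
33.24 kHz > fs/2 = 24.47 kHz, folds to fs − 33.24 kHz = 15.7 kHz.
113.58 kHz mod fs = 15.7 kHz.
15.7 kHz ≤ fs/2 = 24.47 kHz, appears at 15.7 kHz.
88.28 kHz mod fs = 39.34 kHz.
39.34 kHz > fs/2 = 24.47 kHz, folds to fs − 39.34 kHz = 9.6 kHz.
103.14 kHz mod fs = 5.26 kHz.
5.26 kHz ≤ fs/2 = 24.47 kHz, appears at 5.26 kHz.
188.76 kHz mod fs = 41.94 kHz.
41.94 kHz > fs/2 = 24.47 kHz, folds to fs − 41.94 kHz = 7 kHz.
113.58 kHz and 131.12 kHz both map to 15.7 kHz.

15.7 kHz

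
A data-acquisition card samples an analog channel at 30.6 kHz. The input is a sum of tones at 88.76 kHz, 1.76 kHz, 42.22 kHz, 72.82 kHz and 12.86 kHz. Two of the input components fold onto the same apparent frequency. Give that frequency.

fs/2 = 15.3 kHz.
88.76 kHz mod fs = 27.56 kHz.
27.56 kHz > fs/2 = 15.3 kHz, folds to fs − 27.56 kHz = 3.04 kHz.
1.76 kHz ≤ fs/2 = 15.3 kHz, passes unchanged.
42.22 kHz mod fs = 11.62 kHz.
11.62 kHz ≤ fs/2 = 15.3 kHz, appears at 11.62 kHz.
72.82 kHz mod fs = 11.62 kHz.
11.62 kHz ≤ fs/2 = 15.3 kHz, appears at 11.62 kHz.
12.86 kHz ≤ fs/2 = 15.3 kHz, passes unchanged.
42.22 kHz and 72.82 kHz both map to 11.62 kHz.

11.62 kHz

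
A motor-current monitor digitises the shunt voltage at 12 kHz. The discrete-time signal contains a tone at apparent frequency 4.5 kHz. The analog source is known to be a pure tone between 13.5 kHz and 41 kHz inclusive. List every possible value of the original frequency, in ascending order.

16.5 kHz, 19.5 kHz, 28.5 kHz, 31.5 kHz, 40.5 kHz

Frequencies that alias to 4.5 kHz are k·fs ± 4.5 kHz for integer k ≥ 0.
k=0: 4.5 kHz.
k=1: 7.5 kHz, 16.5 kHz.
k=2: 19.5 kHz, 28.5 kHz.
k=3: 31.5 kHz, 40.5 kHz.
k=4: 43.5 kHz, 52.5 kHz.
Within [13.5 kHz, 41 kHz]: 16.5 kHz, 19.5 kHz, 28.5 kHz, 31.5 kHz, 40.5 kHz.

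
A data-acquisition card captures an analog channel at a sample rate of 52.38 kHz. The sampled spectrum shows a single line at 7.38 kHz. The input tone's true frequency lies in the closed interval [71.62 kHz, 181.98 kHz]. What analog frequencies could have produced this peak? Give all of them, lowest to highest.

Frequencies that alias to 7.38 kHz are k·fs ± 7.38 kHz for integer k ≥ 0.
k=0: 7.38 kHz.
k=1: 45 kHz, 59.76 kHz.
k=2: 97.38 kHz, 112.14 kHz.
k=3: 149.76 kHz, 164.52 kHz.
k=4: 202.14 kHz, 216.9 kHz.
Within [71.62 kHz, 181.98 kHz]: 97.38 kHz, 112.14 kHz, 149.76 kHz, 164.52 kHz.

97.38 kHz, 112.14 kHz, 149.76 kHz, 164.52 kHz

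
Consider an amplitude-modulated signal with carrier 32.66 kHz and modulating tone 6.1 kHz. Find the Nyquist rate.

AM sidebands sit at fc ± fm = 26.56 kHz and 38.76 kHz.
Highest-frequency component: 38.76 kHz.
Nyquist rate = 2 × 38.76 kHz = 77.52 kHz.

77.52 kHz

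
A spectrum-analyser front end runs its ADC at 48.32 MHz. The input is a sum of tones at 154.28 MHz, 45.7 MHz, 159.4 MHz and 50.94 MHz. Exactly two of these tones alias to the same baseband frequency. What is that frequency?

2.62 MHz

fs/2 = 24.16 MHz.
154.28 MHz mod fs = 9.32 MHz.
9.32 MHz ≤ fs/2 = 24.16 MHz, appears at 9.32 MHz.
45.7 MHz > fs/2 = 24.16 MHz, folds to fs − 45.7 MHz = 2.62 MHz.
159.4 MHz mod fs = 14.44 MHz.
14.44 MHz ≤ fs/2 = 24.16 MHz, appears at 14.44 MHz.
50.94 MHz mod fs = 2.62 MHz.
2.62 MHz ≤ fs/2 = 24.16 MHz, appears at 2.62 MHz.
45.7 MHz and 50.94 MHz both map to 2.62 MHz.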